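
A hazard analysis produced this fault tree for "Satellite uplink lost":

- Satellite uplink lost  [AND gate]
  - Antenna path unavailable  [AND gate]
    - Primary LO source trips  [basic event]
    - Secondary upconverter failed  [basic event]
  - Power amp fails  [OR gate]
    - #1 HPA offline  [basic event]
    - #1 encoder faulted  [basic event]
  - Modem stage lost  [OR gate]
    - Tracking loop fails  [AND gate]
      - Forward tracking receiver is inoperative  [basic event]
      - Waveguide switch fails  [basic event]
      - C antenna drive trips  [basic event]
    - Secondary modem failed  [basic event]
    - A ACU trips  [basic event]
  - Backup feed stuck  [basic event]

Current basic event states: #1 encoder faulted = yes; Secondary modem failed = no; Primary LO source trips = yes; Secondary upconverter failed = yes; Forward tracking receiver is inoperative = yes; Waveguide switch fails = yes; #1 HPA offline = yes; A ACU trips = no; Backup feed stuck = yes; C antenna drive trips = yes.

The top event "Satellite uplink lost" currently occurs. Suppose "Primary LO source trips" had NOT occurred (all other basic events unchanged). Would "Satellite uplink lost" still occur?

No

Counterfactual: set "Primary LO source trips" to not occurred.
Antenna path unavailable [AND]: Primary LO source trips=not, Secondary upconverter failed=occurs → not all inputs occur → does not occur.
Power amp fails [OR]: #1 HPA offline=occurs, #1 encoder faulted=occurs → at least one input occurs → occurs.
Tracking loop fails [AND]: Forward tracking receiver is inoperative=occurs, Waveguide switch fails=occurs, C antenna drive trips=occurs → all inputs occur → occurs.
Modem stage lost [OR]: Tracking loop fails=occurs, Secondary modem failed=not, A ACU trips=not → at least one input occurs → occurs.
Satellite uplink lost [AND]: Antenna path unavailable=not, Power amp fails=occurs, Modem stage lost=occurs, Backup feed stuck=occurs → not all inputs occur → does not occur.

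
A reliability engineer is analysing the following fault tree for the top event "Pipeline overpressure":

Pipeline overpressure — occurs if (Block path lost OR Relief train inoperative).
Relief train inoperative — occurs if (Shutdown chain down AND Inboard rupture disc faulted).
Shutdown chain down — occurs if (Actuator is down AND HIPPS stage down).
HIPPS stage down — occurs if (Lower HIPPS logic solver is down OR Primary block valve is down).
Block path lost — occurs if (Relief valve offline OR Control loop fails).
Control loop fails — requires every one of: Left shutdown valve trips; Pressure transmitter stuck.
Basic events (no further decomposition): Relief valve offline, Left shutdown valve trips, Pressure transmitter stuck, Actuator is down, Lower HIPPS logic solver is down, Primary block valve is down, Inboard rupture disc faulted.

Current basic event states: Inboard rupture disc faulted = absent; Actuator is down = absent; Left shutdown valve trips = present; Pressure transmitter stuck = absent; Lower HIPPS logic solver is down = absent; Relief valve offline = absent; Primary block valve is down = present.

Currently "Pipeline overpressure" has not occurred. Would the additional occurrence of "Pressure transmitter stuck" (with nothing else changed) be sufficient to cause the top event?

Counterfactual: set "Pressure transmitter stuck" to occurred.
Control loop fails [AND]: Left shutdown valve trips=occurs, Pressure transmitter stuck=occurs → all inputs occur → occurs.
Block path lost [OR]: Relief valve offline=not, Control loop fails=occurs → at least one input occurs → occurs.
HIPPS stage down [OR]: Lower HIPPS logic solver is down=not, Primary block valve is down=occurs → at least one input occurs → occurs.
Shutdown chain down [AND]: Actuator is down=not, HIPPS stage down=occurs → not all inputs occur → does not occur.
Relief train inoperative [AND]: Shutdown chain down=not, Inboard rupture disc faulted=not → not all inputs occur → does not occur.
Pipeline overpressure [OR]: Block path lost=occurs, Relief train inoperative=not → at least one input occurs → occurs.

Yes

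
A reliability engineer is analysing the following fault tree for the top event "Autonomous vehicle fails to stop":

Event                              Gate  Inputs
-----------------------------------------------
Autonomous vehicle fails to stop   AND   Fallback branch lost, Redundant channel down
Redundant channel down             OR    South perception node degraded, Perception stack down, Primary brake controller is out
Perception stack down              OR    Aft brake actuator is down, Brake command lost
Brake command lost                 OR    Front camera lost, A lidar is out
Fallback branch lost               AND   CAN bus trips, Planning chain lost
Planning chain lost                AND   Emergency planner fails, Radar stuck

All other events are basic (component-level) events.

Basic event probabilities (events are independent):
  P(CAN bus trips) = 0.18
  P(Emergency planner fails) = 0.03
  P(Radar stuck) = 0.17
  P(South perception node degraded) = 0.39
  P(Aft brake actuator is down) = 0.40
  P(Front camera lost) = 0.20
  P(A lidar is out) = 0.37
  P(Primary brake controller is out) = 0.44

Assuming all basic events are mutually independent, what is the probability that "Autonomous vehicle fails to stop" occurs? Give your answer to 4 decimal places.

0.0008

P(Planning chain lost) [AND] = 0.03 × 0.17 = 0.005100
P(Fallback branch lost) [AND] = 0.18 × 0.005100 = 0.000918
P(Brake command lost) [OR] = 1 − (1−0.20) × (1−0.37) = 0.496000
P(Perception stack down) [OR] = 1 − (1−0.40) × (1−0.496000) = 0.697600
P(Redundant channel down) [OR] = 1 − (1−0.39) × (1−0.697600) × (1−0.44) = 0.896700
P(Autonomous vehicle fails to stop) [AND] = 0.000918 × 0.896700 = 0.000823
Rounded to 4 decimal places: P(Autonomous vehicle fails to stop) ≈ 0.0008.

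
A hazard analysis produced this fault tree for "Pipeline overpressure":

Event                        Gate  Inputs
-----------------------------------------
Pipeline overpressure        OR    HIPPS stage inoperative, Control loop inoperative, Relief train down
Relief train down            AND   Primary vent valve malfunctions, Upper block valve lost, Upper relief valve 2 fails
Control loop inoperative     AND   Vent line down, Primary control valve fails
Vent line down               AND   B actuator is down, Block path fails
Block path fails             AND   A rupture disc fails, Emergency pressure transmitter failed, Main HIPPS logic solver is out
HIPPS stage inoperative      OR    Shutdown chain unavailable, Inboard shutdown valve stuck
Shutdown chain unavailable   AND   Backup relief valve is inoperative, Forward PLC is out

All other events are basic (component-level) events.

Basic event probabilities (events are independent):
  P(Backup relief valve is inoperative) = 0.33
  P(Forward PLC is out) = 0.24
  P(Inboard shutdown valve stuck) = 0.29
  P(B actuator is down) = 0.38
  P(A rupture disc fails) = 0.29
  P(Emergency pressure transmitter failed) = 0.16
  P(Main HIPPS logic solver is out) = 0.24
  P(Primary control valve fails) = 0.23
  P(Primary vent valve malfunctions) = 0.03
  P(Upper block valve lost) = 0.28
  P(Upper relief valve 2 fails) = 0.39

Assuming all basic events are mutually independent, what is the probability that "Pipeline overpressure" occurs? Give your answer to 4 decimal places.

P(Shutdown chain unavailable) [AND] = 0.33 × 0.24 = 0.079200
P(HIPPS stage inoperative) [OR] = 1 − (1−0.079200) × (1−0.29) = 0.346232
P(Block path fails) [AND] = 0.29 × 0.16 × 0.24 = 0.011136
P(Vent line down) [AND] = 0.38 × 0.011136 = 0.004232
P(Control loop inoperative) [AND] = 0.004232 × 0.23 = 0.000973
P(Relief train down) [AND] = 0.03 × 0.28 × 0.39 = 0.003276
P(Pipeline overpressure) [OR] = 1 − (1−0.346232) × (1−0.000973) × (1−0.003276) = 0.349008
Rounded to 4 decimal places: P(Pipeline overpressure) ≈ 0.3490.

0.3490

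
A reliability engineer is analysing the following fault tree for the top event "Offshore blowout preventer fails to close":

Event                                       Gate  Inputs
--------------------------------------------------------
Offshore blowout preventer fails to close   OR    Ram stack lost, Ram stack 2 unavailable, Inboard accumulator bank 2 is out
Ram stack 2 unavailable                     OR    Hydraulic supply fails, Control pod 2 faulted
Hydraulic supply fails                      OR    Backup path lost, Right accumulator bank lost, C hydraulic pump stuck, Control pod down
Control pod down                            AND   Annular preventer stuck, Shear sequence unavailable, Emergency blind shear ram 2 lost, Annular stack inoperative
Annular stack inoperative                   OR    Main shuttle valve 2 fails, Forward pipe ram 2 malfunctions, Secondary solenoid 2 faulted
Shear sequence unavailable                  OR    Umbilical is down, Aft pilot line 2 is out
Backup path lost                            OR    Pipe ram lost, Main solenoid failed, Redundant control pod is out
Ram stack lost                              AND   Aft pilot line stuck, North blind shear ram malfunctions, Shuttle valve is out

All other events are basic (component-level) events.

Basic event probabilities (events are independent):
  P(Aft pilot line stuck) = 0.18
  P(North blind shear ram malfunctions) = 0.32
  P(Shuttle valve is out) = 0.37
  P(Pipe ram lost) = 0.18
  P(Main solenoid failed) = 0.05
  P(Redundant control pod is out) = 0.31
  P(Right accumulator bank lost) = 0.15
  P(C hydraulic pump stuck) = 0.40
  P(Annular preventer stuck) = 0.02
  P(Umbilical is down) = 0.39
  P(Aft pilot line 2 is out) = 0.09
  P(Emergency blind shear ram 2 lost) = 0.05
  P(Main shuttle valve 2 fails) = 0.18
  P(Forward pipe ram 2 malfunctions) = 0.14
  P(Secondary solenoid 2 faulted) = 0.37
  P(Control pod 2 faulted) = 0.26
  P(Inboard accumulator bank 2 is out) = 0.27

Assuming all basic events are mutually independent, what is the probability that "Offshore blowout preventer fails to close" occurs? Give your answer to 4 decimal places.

P(Ram stack lost) [AND] = 0.18 × 0.32 × 0.37 = 0.021312
P(Backup path lost) [OR] = 1 − (1−0.18) × (1−0.05) × (1−0.31) = 0.462490
P(Shear sequence unavailable) [OR] = 1 − (1−0.39) × (1−0.09) = 0.444900
P(Annular stack inoperative) [OR] = 1 − (1−0.18) × (1−0.14) × (1−0.37) = 0.555724
P(Control pod down) [AND] = 0.02 × 0.444900 × 0.05 × 0.555724 = 0.000247
P(Hydraulic supply fails) [OR] = 1 − (1−0.462490) × (1−0.15) × (1−0.40) × (1−0.000247) = 0.725938
P(Ram stack 2 unavailable) [OR] = 1 − (1−0.725938) × (1−0.26) = 0.797194
P(Offshore blowout preventer fails to close) [OR] = 1 − (1−0.021312) × (1−0.797194) × (1−0.27) = 0.855107
Rounded to 4 decimal places: P(Offshore blowout preventer fails to close) ≈ 0.8551.

0.8551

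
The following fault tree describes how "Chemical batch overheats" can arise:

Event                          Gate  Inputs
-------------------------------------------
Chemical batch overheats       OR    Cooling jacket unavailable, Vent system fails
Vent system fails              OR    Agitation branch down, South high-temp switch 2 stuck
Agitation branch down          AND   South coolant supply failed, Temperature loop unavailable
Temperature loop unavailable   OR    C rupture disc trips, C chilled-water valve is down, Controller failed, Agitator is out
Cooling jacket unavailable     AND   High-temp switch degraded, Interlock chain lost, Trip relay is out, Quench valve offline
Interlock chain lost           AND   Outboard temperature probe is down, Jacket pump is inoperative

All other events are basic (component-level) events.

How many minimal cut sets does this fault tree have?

Interlock chain lost [AND]: one cut set from each child combined → 1 × 1 = 1 cut set(s).
Cooling jacket unavailable [AND]: one cut set from each child combined → 1 × 1 × 1 × 1 = 1 cut set(s).
Temperature loop unavailable [OR]: union of children's cut sets → 4 cut set(s).
Agitation branch down [AND]: one cut set from each child combined → 1 × 4 = 4 cut set(s).
Vent system fails [OR]: union of children's cut sets → 5 cut set(s).
Chemical batch overheats [OR]: union of children's cut sets → 6 cut set(s).
Minimal cut sets: {High-temp switch degraded, Jacket pump is inoperative, Outboard temperature probe is down, Quench valve offline, Trip relay is out}; {C rupture disc trips, South coolant supply failed}; {C chilled-water valve is down, South coolant supply failed}; {Controller failed, South coolant supply failed}; {Agitator is out, South coolant supply failed}; {South high-temp switch 2 stuck}.

6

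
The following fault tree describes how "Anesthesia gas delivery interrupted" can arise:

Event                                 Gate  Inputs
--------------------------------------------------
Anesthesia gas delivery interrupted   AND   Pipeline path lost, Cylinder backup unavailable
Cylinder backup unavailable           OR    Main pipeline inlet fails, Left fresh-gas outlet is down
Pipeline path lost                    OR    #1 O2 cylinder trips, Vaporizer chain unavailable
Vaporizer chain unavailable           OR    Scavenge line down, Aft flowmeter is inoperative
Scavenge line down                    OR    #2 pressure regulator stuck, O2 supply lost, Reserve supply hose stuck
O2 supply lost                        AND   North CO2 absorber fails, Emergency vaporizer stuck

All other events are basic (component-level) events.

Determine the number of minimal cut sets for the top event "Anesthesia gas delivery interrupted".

O2 supply lost [AND]: one cut set from each child combined → 1 × 1 = 1 cut set(s).
Scavenge line down [OR]: union of children's cut sets → 3 cut set(s).
Vaporizer chain unavailable [OR]: union of children's cut sets → 4 cut set(s).
Pipeline path lost [OR]: union of children's cut sets → 5 cut set(s).
Cylinder backup unavailable [OR]: union of children's cut sets → 2 cut set(s).
Anesthesia gas delivery interrupted [AND]: one cut set from each child combined → 5 × 2 = 10 cut set(s).
Minimal cut sets: {#1 O2 cylinder trips, Main pipeline inlet fails}; {#1 O2 cylinder trips, Left fresh-gas outlet is down}; {#2 pressure regulator stuck, Main pipeline inlet fails}; {#2 pressure regulator stuck, Left fresh-gas outlet is down}; {Emergency vaporizer stuck, Main pipeline inlet fails, North CO2 absorber fails}; {Emergency vaporizer stuck, Left fresh-gas outlet is down, North CO2 absorber fails}; {Main pipeline inlet fails, Reserve supply hose stuck}; {Left fresh-gas outlet is down, Reserve supply hose stuck}; {Aft flowmeter is inoperative, Main pipeline inlet fails}; {Aft flowmeter is inoperative, Left fresh-gas outlet is down}.

10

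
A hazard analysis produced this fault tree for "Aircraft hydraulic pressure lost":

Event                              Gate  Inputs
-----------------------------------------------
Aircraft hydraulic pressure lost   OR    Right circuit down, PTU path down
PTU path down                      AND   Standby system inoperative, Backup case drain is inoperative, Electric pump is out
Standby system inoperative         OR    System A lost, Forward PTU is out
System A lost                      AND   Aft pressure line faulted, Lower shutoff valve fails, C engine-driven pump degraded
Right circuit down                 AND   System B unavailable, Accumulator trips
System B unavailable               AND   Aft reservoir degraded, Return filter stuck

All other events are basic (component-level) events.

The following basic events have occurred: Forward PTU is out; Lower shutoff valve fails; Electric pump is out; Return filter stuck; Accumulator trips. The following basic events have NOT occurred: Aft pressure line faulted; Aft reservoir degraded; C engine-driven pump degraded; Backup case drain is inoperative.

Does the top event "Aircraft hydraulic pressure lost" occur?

No

System B unavailable [AND]: Aft reservoir degraded=not, Return filter stuck=occurs → not all inputs occur → does not occur.
Right circuit down [AND]: System B unavailable=not, Accumulator trips=occurs → not all inputs occur → does not occur.
System A lost [AND]: Aft pressure line faulted=not, Lower shutoff valve fails=occurs, C engine-driven pump degraded=not → not all inputs occur → does not occur.
Standby system inoperative [OR]: System A lost=not, Forward PTU is out=occurs → at least one input occurs → occurs.
PTU path down [AND]: Standby system inoperative=occurs, Backup case drain is inoperative=not, Electric pump is out=occurs → not all inputs occur → does not occur.
Aircraft hydraulic pressure lost [OR]: Right circuit down=not, PTU path down=not → no input occurs → does not occur.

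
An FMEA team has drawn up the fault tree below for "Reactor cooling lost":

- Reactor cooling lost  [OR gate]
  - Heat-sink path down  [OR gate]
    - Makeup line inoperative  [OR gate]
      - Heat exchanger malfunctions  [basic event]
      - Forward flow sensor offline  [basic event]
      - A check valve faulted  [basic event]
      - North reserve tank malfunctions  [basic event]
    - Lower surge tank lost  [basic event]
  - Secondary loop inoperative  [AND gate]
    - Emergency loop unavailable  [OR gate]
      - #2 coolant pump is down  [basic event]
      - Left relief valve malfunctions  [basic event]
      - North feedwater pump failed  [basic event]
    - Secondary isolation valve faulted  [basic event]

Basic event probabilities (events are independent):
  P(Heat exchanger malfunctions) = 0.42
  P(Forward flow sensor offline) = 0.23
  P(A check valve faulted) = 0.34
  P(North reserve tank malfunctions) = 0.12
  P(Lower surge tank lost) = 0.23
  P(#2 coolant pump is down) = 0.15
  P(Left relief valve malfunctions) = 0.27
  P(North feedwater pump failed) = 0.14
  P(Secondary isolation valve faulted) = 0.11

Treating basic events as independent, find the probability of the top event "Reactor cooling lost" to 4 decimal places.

P(Makeup line inoperative) [OR] = 1 − (1−0.42) × (1−0.23) × (1−0.34) × (1−0.12) = 0.740615
P(Heat-sink path down) [OR] = 1 − (1−0.740615) × (1−0.23) = 0.800274
P(Emergency loop unavailable) [OR] = 1 − (1−0.15) × (1−0.27) × (1−0.14) = 0.466370
P(Secondary loop inoperative) [AND] = 0.466370 × 0.11 = 0.051301
P(Reactor cooling lost) [OR] = 1 − (1−0.800274) × (1−0.051301) = 0.810520
Rounded to 4 decimal places: P(Reactor cooling lost) ≈ 0.8105.

0.8105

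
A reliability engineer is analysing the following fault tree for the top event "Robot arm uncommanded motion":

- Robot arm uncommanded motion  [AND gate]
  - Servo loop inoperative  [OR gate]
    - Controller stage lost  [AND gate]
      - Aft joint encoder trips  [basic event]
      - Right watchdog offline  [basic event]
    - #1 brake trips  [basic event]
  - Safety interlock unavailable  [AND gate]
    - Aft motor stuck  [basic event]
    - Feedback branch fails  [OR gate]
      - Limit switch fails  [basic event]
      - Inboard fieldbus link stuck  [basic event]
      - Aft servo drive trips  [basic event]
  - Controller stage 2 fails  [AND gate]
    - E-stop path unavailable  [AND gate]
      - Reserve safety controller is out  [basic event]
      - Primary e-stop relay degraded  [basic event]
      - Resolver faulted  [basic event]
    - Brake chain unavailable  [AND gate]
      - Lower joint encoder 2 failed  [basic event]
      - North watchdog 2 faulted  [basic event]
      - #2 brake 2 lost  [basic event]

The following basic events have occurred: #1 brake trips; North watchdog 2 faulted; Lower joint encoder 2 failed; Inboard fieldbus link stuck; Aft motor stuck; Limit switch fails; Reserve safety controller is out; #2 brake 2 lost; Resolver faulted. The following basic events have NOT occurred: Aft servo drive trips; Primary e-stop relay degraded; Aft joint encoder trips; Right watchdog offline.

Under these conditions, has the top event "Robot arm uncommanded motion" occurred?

No

Controller stage lost [AND]: Aft joint encoder trips=not, Right watchdog offline=not → not all inputs occur → does not occur.
Servo loop inoperative [OR]: Controller stage lost=not, #1 brake trips=occurs → at least one input occurs → occurs.
Feedback branch fails [OR]: Limit switch fails=occurs, Inboard fieldbus link stuck=occurs, Aft servo drive trips=not → at least one input occurs → occurs.
Safety interlock unavailable [AND]: Aft motor stuck=occurs, Feedback branch fails=occurs → all inputs occur → occurs.
E-stop path unavailable [AND]: Reserve safety controller is out=occurs, Primary e-stop relay degraded=not, Resolver faulted=occurs → not all inputs occur → does not occur.
Brake chain unavailable [AND]: Lower joint encoder 2 failed=occurs, North watchdog 2 faulted=occurs, #2 brake 2 lost=occurs → all inputs occur → occurs.
Controller stage 2 fails [AND]: E-stop path unavailable=not, Brake chain unavailable=occurs → not all inputs occur → does not occur.
Robot arm uncommanded motion [AND]: Servo loop inoperative=occurs, Safety interlock unavailable=occurs, Controller stage 2 fails=not → not all inputs occur → does not occur.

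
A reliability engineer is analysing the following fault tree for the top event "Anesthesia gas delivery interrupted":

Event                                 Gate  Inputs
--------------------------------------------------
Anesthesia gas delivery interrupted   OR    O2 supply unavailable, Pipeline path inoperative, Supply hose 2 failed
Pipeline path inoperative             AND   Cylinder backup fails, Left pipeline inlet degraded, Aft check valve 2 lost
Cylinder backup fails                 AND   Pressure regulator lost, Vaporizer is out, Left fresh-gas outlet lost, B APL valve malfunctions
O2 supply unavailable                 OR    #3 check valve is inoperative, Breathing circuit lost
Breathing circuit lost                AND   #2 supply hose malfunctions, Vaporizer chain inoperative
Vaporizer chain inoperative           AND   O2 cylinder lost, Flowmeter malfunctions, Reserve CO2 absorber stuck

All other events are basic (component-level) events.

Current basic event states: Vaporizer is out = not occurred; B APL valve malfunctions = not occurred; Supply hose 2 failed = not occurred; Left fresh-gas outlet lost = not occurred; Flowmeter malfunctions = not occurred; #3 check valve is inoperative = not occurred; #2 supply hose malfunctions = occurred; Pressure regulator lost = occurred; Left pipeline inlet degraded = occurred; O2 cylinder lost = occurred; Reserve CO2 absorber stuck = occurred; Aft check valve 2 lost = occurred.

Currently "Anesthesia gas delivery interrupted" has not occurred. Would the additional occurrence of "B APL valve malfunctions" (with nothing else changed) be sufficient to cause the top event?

Counterfactual: set "B APL valve malfunctions" to occurred.
Vaporizer chain inoperative [AND]: O2 cylinder lost=occurs, Flowmeter malfunctions=not, Reserve CO2 absorber stuck=occurs → not all inputs occur → does not occur.
Breathing circuit lost [AND]: #2 supply hose malfunctions=occurs, Vaporizer chain inoperative=not → not all inputs occur → does not occur.
O2 supply unavailable [OR]: #3 check valve is inoperative=not, Breathing circuit lost=not → no input occurs → does not occur.
Cylinder backup fails [AND]: Pressure regulator lost=occurs, Vaporizer is out=not, Left fresh-gas outlet lost=not, B APL valve malfunctions=occurs → not all inputs occur → does not occur.
Pipeline path inoperative [AND]: Cylinder backup fails=not, Left pipeline inlet degraded=occurs, Aft check valve 2 lost=occurs → not all inputs occur → does not occur.
Anesthesia gas delivery interrupted [OR]: O2 supply unavailable=not, Pipeline path inoperative=not, Supply hose 2 failed=not → no input occurs → does not occur.

No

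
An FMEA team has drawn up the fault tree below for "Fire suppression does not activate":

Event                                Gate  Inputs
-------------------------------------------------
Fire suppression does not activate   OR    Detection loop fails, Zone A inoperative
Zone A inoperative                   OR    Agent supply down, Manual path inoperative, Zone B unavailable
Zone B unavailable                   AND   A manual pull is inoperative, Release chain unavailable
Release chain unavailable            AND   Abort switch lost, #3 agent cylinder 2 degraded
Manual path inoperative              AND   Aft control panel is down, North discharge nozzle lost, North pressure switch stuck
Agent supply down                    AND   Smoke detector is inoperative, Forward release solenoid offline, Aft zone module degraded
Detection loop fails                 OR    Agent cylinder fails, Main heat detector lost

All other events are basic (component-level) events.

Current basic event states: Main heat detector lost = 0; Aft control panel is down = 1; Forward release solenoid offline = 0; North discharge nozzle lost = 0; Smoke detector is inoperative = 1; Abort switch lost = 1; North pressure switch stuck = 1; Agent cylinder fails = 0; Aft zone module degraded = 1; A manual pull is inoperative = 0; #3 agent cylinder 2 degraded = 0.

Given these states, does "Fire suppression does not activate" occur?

Detection loop fails [OR]: Agent cylinder fails=not, Main heat detector lost=not → no input occurs → does not occur.
Agent supply down [AND]: Smoke detector is inoperative=occurs, Forward release solenoid offline=not, Aft zone module degraded=occurs → not all inputs occur → does not occur.
Manual path inoperative [AND]: Aft control panel is down=occurs, North discharge nozzle lost=not, North pressure switch stuck=occurs → not all inputs occur → does not occur.
Release chain unavailable [AND]: Abort switch lost=occurs, #3 agent cylinder 2 degraded=not → not all inputs occur → does not occur.
Zone B unavailable [AND]: A manual pull is inoperative=not, Release chain unavailable=not → not all inputs occur → does not occur.
Zone A inoperative [OR]: Agent supply down=not, Manual path inoperative=not, Zone B unavailable=not → no input occurs → does not occur.
Fire suppression does not activate [OR]: Detection loop fails=not, Zone A inoperative=not → no input occurs → does not occur.

No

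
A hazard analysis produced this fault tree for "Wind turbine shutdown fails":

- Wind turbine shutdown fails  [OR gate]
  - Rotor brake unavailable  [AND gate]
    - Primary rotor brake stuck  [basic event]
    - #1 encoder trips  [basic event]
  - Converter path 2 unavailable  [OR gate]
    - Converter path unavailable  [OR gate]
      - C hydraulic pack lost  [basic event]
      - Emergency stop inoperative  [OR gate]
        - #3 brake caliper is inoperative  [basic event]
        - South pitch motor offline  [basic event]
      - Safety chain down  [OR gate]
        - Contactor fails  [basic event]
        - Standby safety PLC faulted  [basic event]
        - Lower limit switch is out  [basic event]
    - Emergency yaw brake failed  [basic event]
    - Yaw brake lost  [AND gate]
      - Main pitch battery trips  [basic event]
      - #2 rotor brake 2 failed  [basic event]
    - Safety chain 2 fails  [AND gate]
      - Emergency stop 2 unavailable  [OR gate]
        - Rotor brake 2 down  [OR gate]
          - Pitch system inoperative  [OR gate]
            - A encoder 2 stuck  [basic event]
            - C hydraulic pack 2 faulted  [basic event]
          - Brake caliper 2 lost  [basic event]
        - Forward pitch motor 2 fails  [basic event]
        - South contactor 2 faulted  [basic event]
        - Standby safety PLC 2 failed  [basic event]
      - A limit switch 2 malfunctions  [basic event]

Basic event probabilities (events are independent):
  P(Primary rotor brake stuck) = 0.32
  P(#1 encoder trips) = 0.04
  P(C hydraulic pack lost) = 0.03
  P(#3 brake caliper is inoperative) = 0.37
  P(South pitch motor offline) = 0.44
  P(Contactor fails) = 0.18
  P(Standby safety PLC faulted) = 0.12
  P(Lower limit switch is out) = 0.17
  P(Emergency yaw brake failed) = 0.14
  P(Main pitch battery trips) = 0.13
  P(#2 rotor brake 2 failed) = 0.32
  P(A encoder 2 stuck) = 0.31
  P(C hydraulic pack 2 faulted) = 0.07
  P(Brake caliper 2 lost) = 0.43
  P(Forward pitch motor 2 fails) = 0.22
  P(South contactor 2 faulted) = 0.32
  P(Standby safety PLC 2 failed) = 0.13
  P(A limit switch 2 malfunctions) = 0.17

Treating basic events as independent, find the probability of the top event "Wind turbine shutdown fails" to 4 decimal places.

0.8568

P(Rotor brake unavailable) [AND] = 0.32 × 0.04 = 0.012800
P(Emergency stop inoperative) [OR] = 1 − (1−0.37) × (1−0.44) = 0.647200
P(Safety chain down) [OR] = 1 − (1−0.18) × (1−0.12) × (1−0.17) = 0.401072
P(Converter path unavailable) [OR] = 1 − (1−0.03) × (1−0.647200) × (1−0.401072) = 0.795037
P(Yaw brake lost) [AND] = 0.13 × 0.32 = 0.041600
P(Pitch system inoperative) [OR] = 1 − (1−0.31) × (1−0.07) = 0.358300
P(Rotor brake 2 down) [OR] = 1 − (1−0.358300) × (1−0.43) = 0.634231
P(Emergency stop 2 unavailable) [OR] = 1 − (1−0.634231) × (1−0.22) × (1−0.32) × (1−0.13) = 0.831217
P(Safety chain 2 fails) [AND] = 0.831217 × 0.17 = 0.141307
P(Converter path 2 unavailable) [OR] = 1 − (1−0.795037) × (1−0.14) × (1−0.041600) × (1−0.141307) = 0.854936
P(Wind turbine shutdown fails) [OR] = 1 − (1−0.012800) × (1−0.854936) = 0.856793
Rounded to 4 decimal places: P(Wind turbine shutdown fails) ≈ 0.8568.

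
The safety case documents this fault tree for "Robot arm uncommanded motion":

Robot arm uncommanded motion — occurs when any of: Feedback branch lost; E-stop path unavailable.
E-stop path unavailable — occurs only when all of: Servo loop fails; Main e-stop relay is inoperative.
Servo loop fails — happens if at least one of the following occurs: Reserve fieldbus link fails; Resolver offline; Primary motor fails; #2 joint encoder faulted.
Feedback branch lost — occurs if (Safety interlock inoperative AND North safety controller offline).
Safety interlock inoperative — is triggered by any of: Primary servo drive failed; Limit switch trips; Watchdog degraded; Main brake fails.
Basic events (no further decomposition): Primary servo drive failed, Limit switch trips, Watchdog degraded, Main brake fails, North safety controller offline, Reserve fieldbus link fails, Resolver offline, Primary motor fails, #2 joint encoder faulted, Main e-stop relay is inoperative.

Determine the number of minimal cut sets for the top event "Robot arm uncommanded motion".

8

Safety interlock inoperative [OR]: union of children's cut sets → 4 cut set(s).
Feedback branch lost [AND]: one cut set from each child combined → 4 × 1 = 4 cut set(s).
Servo loop fails [OR]: union of children's cut sets → 4 cut set(s).
E-stop path unavailable [AND]: one cut set from each child combined → 4 × 1 = 4 cut set(s).
Robot arm uncommanded motion [OR]: union of children's cut sets → 8 cut set(s).
Minimal cut sets: {North safety controller offline, Primary servo drive failed}; {Limit switch trips, North safety controller offline}; {North safety controller offline, Watchdog degraded}; {Main brake fails, North safety controller offline}; {Main e-stop relay is inoperative, Reserve fieldbus link fails}; {Main e-stop relay is inoperative, Resolver offline}; {Main e-stop relay is inoperative, Primary motor fails}; {#2 joint encoder faulted, Main e-stop relay is inoperative}.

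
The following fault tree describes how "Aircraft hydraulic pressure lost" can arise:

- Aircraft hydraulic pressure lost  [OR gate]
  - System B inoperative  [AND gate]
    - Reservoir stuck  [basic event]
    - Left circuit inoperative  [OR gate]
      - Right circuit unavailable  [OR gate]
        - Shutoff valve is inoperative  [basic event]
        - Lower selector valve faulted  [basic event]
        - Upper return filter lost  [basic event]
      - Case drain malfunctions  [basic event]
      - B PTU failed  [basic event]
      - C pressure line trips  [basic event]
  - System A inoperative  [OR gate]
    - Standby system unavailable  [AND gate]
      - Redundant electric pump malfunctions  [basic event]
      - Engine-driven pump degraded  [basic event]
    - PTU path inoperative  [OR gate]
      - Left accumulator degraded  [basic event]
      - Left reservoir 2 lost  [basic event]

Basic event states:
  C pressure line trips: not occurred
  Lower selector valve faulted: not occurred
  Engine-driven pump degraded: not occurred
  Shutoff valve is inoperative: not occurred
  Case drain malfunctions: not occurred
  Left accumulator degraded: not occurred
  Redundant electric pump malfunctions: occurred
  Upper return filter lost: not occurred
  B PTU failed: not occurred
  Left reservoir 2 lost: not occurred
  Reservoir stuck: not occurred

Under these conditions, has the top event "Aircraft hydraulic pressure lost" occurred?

No

Right circuit unavailable [OR]: Shutoff valve is inoperative=not, Lower selector valve faulted=not, Upper return filter lost=not → no input occurs → does not occur.
Left circuit inoperative [OR]: Right circuit unavailable=not, Case drain malfunctions=not, B PTU failed=not, C pressure line trips=not → no input occurs → does not occur.
System B inoperative [AND]: Reservoir stuck=not, Left circuit inoperative=not → not all inputs occur → does not occur.
Standby system unavailable [AND]: Redundant electric pump malfunctions=occurs, Engine-driven pump degraded=not → not all inputs occur → does not occur.
PTU path inoperative [OR]: Left accumulator degraded=not, Left reservoir 2 lost=not → no input occurs → does not occur.
System A inoperative [OR]: Standby system unavailable=not, PTU path inoperative=not → no input occurs → does not occur.
Aircraft hydraulic pressure lost [OR]: System B inoperative=not, System A inoperative=not → no input occurs → does not occur.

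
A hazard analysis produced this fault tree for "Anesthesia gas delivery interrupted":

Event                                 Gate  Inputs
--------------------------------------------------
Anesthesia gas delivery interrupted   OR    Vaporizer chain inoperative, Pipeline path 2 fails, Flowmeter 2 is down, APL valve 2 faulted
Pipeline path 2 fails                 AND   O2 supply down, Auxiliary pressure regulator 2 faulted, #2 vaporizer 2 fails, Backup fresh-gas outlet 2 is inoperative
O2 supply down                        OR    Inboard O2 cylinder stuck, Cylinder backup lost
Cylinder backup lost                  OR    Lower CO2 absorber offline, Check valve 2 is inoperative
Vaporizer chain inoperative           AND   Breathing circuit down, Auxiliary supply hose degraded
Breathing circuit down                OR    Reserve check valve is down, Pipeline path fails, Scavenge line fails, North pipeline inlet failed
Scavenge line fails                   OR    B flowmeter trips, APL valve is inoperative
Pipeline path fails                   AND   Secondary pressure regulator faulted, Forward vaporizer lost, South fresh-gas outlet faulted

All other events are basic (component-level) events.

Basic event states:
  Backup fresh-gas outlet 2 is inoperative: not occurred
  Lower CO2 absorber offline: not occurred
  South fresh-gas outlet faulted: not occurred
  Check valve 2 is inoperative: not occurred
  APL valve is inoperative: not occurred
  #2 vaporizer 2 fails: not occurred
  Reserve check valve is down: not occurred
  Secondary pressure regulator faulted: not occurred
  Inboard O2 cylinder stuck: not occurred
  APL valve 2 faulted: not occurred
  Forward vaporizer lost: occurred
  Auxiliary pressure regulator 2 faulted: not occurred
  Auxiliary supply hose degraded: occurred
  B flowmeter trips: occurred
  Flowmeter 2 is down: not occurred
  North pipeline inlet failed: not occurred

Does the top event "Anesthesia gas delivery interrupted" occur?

Yes

Pipeline path fails [AND]: Secondary pressure regulator faulted=not, Forward vaporizer lost=occurs, South fresh-gas outlet faulted=not → not all inputs occur → does not occur.
Scavenge line fails [OR]: B flowmeter trips=occurs, APL valve is inoperative=not → at least one input occurs → occurs.
Breathing circuit down [OR]: Reserve check valve is down=not, Pipeline path fails=not, Scavenge line fails=occurs, North pipeline inlet failed=not → at least one input occurs → occurs.
Vaporizer chain inoperative [AND]: Breathing circuit down=occurs, Auxiliary supply hose degraded=occurs → all inputs occur → occurs.
Cylinder backup lost [OR]: Lower CO2 absorber offline=not, Check valve 2 is inoperative=not → no input occurs → does not occur.
O2 supply down [OR]: Inboard O2 cylinder stuck=not, Cylinder backup lost=not → no input occurs → does not occur.
Pipeline path 2 fails [AND]: O2 supply down=not, Auxiliary pressure regulator 2 faulted=not, #2 vaporizer 2 fails=not, Backup fresh-gas outlet 2 is inoperative=not → not all inputs occur → does not occur.
Anesthesia gas delivery interrupted [OR]: Vaporizer chain inoperative=occurs, Pipeline path 2 fails=not, Flowmeter 2 is down=not, APL valve 2 faulted=not → at least one input occurs → occurs.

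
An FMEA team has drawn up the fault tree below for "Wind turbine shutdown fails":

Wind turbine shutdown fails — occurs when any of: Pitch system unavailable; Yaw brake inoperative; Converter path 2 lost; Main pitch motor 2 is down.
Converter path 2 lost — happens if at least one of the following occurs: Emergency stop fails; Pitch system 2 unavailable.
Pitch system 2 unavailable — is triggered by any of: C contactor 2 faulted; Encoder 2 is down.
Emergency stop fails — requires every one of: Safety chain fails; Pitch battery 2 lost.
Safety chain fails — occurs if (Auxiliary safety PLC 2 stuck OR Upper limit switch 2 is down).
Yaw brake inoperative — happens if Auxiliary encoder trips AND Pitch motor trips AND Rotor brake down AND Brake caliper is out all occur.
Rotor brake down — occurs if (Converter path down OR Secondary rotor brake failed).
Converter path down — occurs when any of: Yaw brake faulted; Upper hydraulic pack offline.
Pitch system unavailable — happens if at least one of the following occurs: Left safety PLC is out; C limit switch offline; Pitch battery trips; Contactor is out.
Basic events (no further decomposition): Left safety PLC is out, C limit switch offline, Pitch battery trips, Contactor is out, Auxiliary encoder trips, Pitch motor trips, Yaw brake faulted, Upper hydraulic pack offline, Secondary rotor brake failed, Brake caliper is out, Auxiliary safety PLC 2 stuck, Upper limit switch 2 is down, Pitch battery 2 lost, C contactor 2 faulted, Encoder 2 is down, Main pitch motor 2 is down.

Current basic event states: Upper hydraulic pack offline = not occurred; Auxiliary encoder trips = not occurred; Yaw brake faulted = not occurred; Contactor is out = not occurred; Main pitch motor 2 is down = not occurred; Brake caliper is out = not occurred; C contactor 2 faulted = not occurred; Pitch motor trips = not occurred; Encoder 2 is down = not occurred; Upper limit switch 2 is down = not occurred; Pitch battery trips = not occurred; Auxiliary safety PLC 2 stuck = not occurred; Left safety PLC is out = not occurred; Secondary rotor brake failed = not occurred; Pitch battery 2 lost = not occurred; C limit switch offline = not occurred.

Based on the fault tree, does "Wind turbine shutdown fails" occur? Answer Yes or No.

No

Pitch system unavailable [OR]: Left safety PLC is out=not, C limit switch offline=not, Pitch battery trips=not, Contactor is out=not → no input occurs → does not occur.
Converter path down [OR]: Yaw brake faulted=not, Upper hydraulic pack offline=not → no input occurs → does not occur.
Rotor brake down [OR]: Converter path down=not, Secondary rotor brake failed=not → no input occurs → does not occur.
Yaw brake inoperative [AND]: Auxiliary encoder trips=not, Pitch motor trips=not, Rotor brake down=not, Brake caliper is out=not → not all inputs occur → does not occur.
Safety chain fails [OR]: Auxiliary safety PLC 2 stuck=not, Upper limit switch 2 is down=not → no input occurs → does not occur.
Emergency stop fails [AND]: Safety chain fails=not, Pitch battery 2 lost=not → not all inputs occur → does not occur.
Pitch system 2 unavailable [OR]: C contactor 2 faulted=not, Encoder 2 is down=not → no input occurs → does not occur.
Converter path 2 lost [OR]: Emergency stop fails=not, Pitch system 2 unavailable=not → no input occurs → does not occur.
Wind turbine shutdown fails [OR]: Pitch system unavailable=not, Yaw brake inoperative=not, Converter path 2 lost=not, Main pitch motor 2 is down=not → no input occurs → does not occur.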